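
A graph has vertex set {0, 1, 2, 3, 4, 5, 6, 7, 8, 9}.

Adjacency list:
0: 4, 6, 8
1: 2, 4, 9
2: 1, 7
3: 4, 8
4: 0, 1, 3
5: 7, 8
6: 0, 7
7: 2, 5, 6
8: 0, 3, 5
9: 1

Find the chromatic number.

The cycle 7-5-8-0-6-7 has odd length 5, so it cannot be 2-colored; at least 3 colors are needed.
One proper 3-coloring: 0=blue, 1=blue, 2=green, 3=blue, 4=red, 5=blue, 6=green, 7=red, 8=red, 9=red. Each edge has distinct colors on its endpoints.

3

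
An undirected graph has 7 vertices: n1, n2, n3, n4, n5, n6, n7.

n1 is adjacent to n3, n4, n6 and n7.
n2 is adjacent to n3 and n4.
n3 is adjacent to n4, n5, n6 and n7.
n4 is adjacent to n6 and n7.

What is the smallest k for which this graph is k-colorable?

n1, n3, n4, n6 are pairwise adjacent (a clique of size 4), so at least 4 colors are needed.
4 colors suffice: color 1 → {n3}; color 2 → {n4, n5}; color 3 → {n1, n2}; color 4 → {n6, n7}. Each edge has distinct colors on its endpoints.

4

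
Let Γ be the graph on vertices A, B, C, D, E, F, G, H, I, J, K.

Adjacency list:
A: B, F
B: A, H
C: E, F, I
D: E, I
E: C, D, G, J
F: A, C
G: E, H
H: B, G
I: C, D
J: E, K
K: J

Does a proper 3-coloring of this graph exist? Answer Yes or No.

The chromatic number is 3. The cycle H-G-E-C-F-A-B-H has odd length 7, so it cannot be 2-colored; at least 3 colors are needed.
A valid assignment using 3 colors: A=blue, B=red, C=blue, D=blue, E=red, F=red, G=green, H=blue, I=red, J=blue, K=red.
That is already a proper 3-coloring.

Yes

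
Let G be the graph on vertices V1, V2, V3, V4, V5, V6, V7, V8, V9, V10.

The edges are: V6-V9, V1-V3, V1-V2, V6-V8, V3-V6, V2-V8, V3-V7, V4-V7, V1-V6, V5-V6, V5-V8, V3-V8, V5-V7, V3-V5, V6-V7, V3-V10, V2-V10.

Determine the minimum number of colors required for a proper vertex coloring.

V3, V5, V6, V7 are mutually adjacent (a clique of size 4), so at least 4 colors are needed.
4 colors suffice: color 1 → {V2, V4, V6}; color 2 → {V3, V9}; color 3 → {V1, V7, V8, V10}; color 4 → {V5}. Every edge joins two different colors.

4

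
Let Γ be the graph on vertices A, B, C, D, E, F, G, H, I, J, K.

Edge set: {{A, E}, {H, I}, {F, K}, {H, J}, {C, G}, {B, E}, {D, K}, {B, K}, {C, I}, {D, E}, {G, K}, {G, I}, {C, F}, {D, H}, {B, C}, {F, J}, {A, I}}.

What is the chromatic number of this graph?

3

C, G, I are pairwise adjacent, so at least 3 colors are needed.
A valid assignment using 3 colors: A=3, B=2, C=1, D=2, E=1, F=2, G=3, H=1, I=2, J=3, K=1. Every edge joins two different colors.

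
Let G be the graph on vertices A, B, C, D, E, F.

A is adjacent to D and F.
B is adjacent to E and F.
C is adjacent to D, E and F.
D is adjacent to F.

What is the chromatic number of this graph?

A, D, F are mutually adjacent, so at least 3 colors are needed.
One proper 3-coloring: A=3, B=2, C=3, D=2, E=1, F=1. No two adjacent vertices share a color.

3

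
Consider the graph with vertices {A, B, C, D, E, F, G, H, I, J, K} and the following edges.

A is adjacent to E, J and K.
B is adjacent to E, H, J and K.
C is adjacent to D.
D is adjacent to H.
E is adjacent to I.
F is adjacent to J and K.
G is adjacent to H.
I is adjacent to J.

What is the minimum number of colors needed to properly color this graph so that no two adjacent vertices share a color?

2

F and K are adjacent, so at least 2 colors are needed.
2 colors suffice: color red → {A, B, D, F, G, I}; color blue → {C, E, H, J, K}. Every edge joins two different colors.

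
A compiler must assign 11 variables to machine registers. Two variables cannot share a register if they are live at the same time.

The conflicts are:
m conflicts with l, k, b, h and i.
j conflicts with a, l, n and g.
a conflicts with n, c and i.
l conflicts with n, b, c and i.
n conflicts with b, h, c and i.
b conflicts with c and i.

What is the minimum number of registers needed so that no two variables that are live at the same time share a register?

m, l, b, i are mutually in conflict, so at least 4 registers are needed.
4 registers suffice: m=1, j=3, a=2, l=2, k=2, n=1, b=4, g=1, h=2, c=3, i=3. Every pair that conflicts lands in different registers.

4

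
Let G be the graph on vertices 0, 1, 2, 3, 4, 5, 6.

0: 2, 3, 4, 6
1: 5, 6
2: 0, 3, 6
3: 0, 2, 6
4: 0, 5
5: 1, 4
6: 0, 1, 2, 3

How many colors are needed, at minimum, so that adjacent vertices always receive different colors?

0, 2, 3, 6 are mutually adjacent (a clique of size 4), so at least 4 colors are needed.
4 colors suffice: color red → {0, 1}; color blue → {5, 6}; color green → {3, 4}; color yellow → {2}. Each edge has distinct colors on its endpoints.

4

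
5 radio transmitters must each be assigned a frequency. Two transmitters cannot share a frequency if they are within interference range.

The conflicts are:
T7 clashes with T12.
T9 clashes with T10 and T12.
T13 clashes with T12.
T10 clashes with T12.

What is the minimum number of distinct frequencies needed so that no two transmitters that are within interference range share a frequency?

3

T9, T10, T12 all conflict with each other, so at least 3 frequencies are needed.
A valid assignment using 3 frequencies: T7=2, T9=3, T13=2, T10=2, T12=1. Each listed conflict is separated.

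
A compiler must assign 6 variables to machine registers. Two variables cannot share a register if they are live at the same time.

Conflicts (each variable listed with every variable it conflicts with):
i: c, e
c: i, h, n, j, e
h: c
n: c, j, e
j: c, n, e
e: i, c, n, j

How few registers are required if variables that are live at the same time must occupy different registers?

4

c, n, j, e all conflict with each other, so at least 4 registers are needed.
4 registers suffice: register 1 → {c}; register 2 → {h, e}; register 3 → {i, j}; register 4 → {n}. Every pair that conflicts lands in different registers.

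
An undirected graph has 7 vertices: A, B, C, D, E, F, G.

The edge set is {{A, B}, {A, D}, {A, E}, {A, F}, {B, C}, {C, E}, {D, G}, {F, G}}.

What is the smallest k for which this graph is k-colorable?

D and G are adjacent, so at least 2 colors are needed.
A valid assignment using 2 colors: A=1, B=2, C=1, D=2, E=2, F=2, G=1. Each edge has distinct colors on its endpoints.

2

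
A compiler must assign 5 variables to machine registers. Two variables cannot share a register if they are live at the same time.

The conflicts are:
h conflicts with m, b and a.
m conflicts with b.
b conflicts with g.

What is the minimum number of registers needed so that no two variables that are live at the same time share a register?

3

h, m, b are mutually in conflict, so at least 3 registers are needed.
A valid assignment using 3 registers: h=2, m=3, b=1, a=1, g=2. Every pair that conflicts lands in different registers.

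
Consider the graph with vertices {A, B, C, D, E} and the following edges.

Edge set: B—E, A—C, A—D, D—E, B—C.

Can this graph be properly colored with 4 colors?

Yes

The chromatic number is 3. The cycle D-A-C-B-E-D has odd length 5, so it cannot be 2-colored; at least 3 colors are needed.
One proper 3-coloring: A=blue, B=blue, C=red, D=red, E=green.
Since 4 ≥ 3, a proper 4-coloring certainly exists.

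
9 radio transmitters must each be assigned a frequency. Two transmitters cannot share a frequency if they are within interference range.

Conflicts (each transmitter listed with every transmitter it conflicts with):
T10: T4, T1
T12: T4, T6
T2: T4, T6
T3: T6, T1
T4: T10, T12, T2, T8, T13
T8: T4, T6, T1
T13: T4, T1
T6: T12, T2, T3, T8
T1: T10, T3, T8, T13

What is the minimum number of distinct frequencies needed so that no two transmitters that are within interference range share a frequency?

2

T12 and T6 conflict, so at least 2 frequencies are needed.
Using 2 frequencies: T10=2, T12=2, T2=2, T3=2, T4=1, T8=2, T13=2, T6=1, T1=1. Each listed conflict is separated.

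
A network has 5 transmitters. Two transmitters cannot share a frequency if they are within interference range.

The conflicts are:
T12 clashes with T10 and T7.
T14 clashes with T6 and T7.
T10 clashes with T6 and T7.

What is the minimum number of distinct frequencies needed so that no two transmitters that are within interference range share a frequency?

T12, T10, T7 are mutually in conflict, so at least 3 frequencies are needed.
A valid assignment using 3 frequencies: T12=3, T14=1, T10=1, T6=2, T7=2. Every pair that conflicts lands in different frequencies.

3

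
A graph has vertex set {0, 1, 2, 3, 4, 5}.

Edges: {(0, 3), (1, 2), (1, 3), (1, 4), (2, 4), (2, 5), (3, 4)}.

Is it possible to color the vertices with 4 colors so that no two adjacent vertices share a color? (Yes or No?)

The chromatic number is 3. 1, 2, 4 form a triangle, so at least 3 colors are needed.
3 colors suffice: color red → {0, 1, 5}; color blue → {2, 3}; color green → {4}.
Since 4 ≥ 3, a proper 4-coloring certainly exists.

Yes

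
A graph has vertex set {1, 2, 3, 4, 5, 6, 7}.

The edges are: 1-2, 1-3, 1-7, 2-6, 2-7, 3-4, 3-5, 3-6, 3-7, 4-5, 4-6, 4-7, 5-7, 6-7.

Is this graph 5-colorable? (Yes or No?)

Yes

The chromatic number is 4. 3, 4, 6, 7 form a clique, so at least 4 colors are needed.
4 colors suffice: color red → {7}; color blue → {2, 3}; color green → {1, 5, 6}; color yellow → {4}.
Since 5 ≥ 4, a proper 5-coloring certainly exists.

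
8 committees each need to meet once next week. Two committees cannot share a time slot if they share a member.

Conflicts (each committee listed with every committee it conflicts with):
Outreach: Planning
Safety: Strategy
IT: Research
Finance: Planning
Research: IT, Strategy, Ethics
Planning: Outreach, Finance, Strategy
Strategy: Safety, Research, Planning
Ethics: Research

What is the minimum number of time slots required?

Outreach and Planning conflict, so at least 2 time slots are needed.
2 time slots suffice: time slot 1 → {Outreach, IT, Finance, Strategy, Ethics}; time slot 2 → {Safety, Research, Planning}. No two conflicting committees share a time slot.

2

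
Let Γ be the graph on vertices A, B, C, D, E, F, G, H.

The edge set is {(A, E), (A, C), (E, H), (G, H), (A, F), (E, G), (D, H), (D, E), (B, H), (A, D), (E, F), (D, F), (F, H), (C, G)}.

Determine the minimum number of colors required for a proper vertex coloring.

4

D, E, F, H are pairwise adjacent (a clique of size 4), so at least 4 colors are needed.
4 colors suffice: color red → {B, C, E}; color blue → {A, H}; color green → {F, G}; color yellow → {D}. No two adjacent vertices share a color.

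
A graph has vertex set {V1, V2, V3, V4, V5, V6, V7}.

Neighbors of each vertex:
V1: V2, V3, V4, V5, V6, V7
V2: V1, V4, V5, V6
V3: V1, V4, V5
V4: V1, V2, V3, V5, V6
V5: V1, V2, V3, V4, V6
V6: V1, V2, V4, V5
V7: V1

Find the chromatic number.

V1, V2, V4, V5, V6 are pairwise adjacent (a clique of size 5), so at least 5 colors are needed.
A valid assignment using 5 colors: V1=R, V2=Y, V3=Y, V4=B, V5=G, V6=P, V7=B. Each edge has distinct colors on its endpoints.

5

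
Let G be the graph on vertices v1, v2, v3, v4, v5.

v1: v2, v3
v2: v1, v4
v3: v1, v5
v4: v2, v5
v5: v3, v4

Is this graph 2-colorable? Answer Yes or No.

No

The cycle v1-v3-v5-v4-v2-v1 has odd length 5, so it cannot be 2-colored; at least 3 colors are needed.
So 2 colors are not enough.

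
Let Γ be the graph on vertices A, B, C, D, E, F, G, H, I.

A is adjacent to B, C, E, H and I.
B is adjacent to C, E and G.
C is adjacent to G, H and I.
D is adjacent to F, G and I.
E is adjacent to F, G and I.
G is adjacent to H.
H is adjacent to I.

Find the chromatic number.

A, C, H, I form a clique, so at least 4 colors are needed.
4 colors suffice: color red → {F, G, I}; color blue → {A, D}; color green → {C, E}; color yellow → {B, H}. Each edge has distinct colors on its endpoints.

4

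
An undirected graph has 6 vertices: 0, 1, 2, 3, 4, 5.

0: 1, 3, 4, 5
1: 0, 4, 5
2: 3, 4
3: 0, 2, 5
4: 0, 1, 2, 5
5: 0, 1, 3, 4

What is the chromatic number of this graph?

4

0, 1, 4, 5 are mutually adjacent (a clique of size 4), so at least 4 colors are needed.
A valid assignment using 4 colors: 0=green, 1=yellow, 2=red, 3=blue, 4=blue, 5=red. Every edge joins two different colors.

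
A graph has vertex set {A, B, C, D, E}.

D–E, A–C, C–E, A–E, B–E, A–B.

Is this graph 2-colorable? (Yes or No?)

A, B, E form a triangle, so at least 3 colors are needed.
So 2 colors are not enough.

No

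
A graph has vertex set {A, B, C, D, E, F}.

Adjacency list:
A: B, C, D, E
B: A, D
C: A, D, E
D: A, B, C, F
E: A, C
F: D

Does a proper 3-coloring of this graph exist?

The chromatic number is 3. A, B, D are mutually adjacent, so at least 3 colors are needed.
3 colors suffice: color red → {A, F}; color blue → {D, E}; color green → {B, C}.
That is already a proper 3-coloring.

Yes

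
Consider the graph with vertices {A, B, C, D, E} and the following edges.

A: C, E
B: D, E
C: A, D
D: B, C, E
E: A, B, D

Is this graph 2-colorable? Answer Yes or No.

B, D, E are pairwise adjacent, so at least 3 colors are needed.
So 2 colors are not enough.

No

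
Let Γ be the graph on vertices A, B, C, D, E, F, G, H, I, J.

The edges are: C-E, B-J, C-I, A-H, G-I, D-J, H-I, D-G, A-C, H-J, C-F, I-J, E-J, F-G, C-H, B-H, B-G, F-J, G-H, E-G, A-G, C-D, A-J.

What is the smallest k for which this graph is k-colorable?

3

A, C, H form a triangle, so at least 3 colors are needed.
3 colors suffice: color red → {C, G, J}; color blue → {D, E, F, H}; color green → {A, B, I}. No two adjacent vertices share a color.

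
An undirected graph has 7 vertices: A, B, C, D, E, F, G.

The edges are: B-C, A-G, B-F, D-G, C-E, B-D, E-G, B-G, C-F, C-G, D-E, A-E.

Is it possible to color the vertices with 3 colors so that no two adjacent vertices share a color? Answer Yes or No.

Yes

The chromatic number is 3. B, C, F are mutually adjacent, so at least 3 colors are needed.
3 colors suffice: A=blue, B=green, C=blue, D=blue, E=green, F=red, G=red.
That is already a proper 3-coloring.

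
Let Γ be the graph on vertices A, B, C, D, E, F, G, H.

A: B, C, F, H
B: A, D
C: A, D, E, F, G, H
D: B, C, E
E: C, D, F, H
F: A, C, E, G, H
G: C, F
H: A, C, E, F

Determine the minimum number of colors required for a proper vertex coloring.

A, C, F, H form a clique, so at least 4 colors are needed.
One proper 4-coloring: A=3, B=1, C=1, D=2, E=3, F=2, G=3, H=4. Each edge has distinct colors on its endpoints.

4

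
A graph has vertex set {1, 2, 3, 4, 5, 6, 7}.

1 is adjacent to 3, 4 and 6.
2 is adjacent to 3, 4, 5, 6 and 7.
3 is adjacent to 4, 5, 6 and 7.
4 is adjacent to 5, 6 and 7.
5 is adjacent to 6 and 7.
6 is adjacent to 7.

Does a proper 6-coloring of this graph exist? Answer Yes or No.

The chromatic number is 6. 2, 3, 4, 5, 6, 7 are mutually adjacent (a clique of size 6), so at least 6 colors are needed.
A valid assignment using 6 colors: 1=yellow, 2=purple, 3=blue, 4=red, 5=orange, 6=green, 7=yellow.
That is already a proper 6-coloring.

Yes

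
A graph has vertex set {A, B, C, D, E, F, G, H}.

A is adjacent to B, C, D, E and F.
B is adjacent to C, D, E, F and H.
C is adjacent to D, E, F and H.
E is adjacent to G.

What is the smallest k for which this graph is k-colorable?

A, B, C, D are pairwise adjacent (a clique of size 4), so at least 4 colors are needed.
One proper 4-coloring: A=green, B=blue, C=red, D=yellow, E=yellow, F=yellow, G=red, H=green. Each edge has distinct colors on its endpoints.

4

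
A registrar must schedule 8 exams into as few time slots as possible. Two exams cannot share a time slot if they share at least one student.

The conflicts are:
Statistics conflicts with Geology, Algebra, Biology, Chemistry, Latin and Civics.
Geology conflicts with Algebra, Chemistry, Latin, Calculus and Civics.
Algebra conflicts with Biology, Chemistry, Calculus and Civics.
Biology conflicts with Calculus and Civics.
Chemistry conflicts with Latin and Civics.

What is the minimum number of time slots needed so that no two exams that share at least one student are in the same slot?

5

Statistics, Geology, Algebra, Chemistry, Civics are mutually in conflict, so at least 5 time slots are needed.
5 time slots suffice: time slot 1 → {Geology, Biology}; time slot 2 → {Statistics, Calculus}; time slot 3 → {Algebra, Latin}; time slot 4 → {Civics}; time slot 5 → {Chemistry}. No two conflicting exams share a time slot.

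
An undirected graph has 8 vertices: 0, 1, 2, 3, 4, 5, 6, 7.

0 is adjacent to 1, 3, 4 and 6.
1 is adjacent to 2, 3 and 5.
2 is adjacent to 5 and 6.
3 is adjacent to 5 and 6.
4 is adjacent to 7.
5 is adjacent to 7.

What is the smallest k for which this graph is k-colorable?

1, 2, 5 are mutually adjacent, so at least 3 colors are needed.
3 colors suffice: color a → {0, 5}; color b → {1, 4, 6}; color c → {2, 3, 7}. Each edge has distinct colors on its endpoints.

3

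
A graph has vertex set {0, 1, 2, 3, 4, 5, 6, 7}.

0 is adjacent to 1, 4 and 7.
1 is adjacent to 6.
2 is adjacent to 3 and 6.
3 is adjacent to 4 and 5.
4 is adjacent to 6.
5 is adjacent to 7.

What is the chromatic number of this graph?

The cycle 0-4-3-5-7-0 has odd length 5, so it cannot be 2-colored; at least 3 colors are needed.
3 colors suffice: color red → {0, 3, 6}; color blue → {1, 2, 4, 5}; color green → {7}. No two adjacent vertices share a color.

3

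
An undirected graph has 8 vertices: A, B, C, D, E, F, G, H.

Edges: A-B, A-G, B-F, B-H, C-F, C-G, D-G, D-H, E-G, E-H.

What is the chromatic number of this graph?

3

The cycle G-C-F-B-A-G has odd length 5, so it cannot be 2-colored; at least 3 colors are needed.
3 colors suffice: color 1 → {B, G}; color 2 → {A, F, H}; color 3 → {C, D, E}. No two adjacent vertices share a color.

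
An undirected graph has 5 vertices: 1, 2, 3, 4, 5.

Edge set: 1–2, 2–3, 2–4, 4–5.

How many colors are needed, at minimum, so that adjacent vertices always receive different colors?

2

4 and 5 are adjacent, so at least 2 colors are needed.
2 colors suffice: 1=b, 2=a, 3=b, 4=b, 5=a. No two adjacent vertices share a color.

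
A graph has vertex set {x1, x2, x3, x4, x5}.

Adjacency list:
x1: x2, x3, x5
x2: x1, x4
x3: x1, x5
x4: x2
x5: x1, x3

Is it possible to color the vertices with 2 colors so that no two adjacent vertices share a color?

x1, x3, x5 are pairwise adjacent, so at least 3 colors are needed.
So 2 colors are not enough.

No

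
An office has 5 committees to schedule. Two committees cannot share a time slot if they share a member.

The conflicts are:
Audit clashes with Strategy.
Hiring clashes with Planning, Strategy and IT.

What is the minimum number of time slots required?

Hiring and IT conflict, so at least 2 time slots are needed.
2 time slots suffice: time slot 1 → {Audit, Hiring}; time slot 2 → {Planning, Strategy, IT}. Each listed conflict is separated.

2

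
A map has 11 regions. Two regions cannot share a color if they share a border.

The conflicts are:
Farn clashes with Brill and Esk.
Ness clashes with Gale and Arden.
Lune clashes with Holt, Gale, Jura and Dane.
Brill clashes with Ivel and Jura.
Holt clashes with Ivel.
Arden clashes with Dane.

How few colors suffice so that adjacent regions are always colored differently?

3

The cycle Brill-Ivel-Holt-Lune-Jura-Brill has odd length 5, so it cannot be 2-colored; at least 3 colors are needed.
3 colors suffice: color 1 → {Lune, Brill, Arden, Esk}; color 2 → {Farn, Ness, Holt, Jura, Dane}; color 3 → {Ivel, Gale}. Every pair that conflicts lands in different colors.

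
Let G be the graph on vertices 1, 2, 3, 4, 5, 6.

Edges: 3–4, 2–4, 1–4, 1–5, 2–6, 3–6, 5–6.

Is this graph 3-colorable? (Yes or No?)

Yes

The chromatic number is 3. The cycle 5-6-2-4-1-5 has odd length 5, so it cannot be 2-colored; at least 3 colors are needed.
One proper 3-coloring: 1=blue, 2=blue, 3=blue, 4=red, 5=green, 6=red.
That is already a proper 3-coloring.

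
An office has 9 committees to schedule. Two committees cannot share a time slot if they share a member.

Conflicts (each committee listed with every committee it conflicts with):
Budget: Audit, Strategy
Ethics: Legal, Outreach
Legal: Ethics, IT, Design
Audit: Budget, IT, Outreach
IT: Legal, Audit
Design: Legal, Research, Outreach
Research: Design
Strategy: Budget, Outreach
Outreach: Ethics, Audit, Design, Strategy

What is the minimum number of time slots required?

3

The cycle Legal-IT-Audit-Outreach-Design-Legal has odd length 5, so it cannot be 2-colored; at least 3 time slots are needed.
3 time slots suffice: time slot 1 → {Budget, Legal, Research, Outreach}; time slot 2 → {Ethics, Audit, Design, Strategy}; time slot 3 → {IT}. Each listed conflict is separated.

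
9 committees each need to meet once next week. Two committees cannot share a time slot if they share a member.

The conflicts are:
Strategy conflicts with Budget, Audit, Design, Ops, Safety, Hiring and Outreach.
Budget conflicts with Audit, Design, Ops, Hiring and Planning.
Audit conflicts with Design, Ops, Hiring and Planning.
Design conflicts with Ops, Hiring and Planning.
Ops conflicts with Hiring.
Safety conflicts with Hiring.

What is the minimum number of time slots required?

Strategy, Budget, Audit, Design, Ops, Hiring all conflict with each other, so at least 6 time slots are needed.
Using 6 time slots: Strategy=1, Budget=4, Audit=3, Design=2, Ops=6, Safety=2, Hiring=5, Planning=1, Outreach=2. No two conflicting committees share a time slot.

6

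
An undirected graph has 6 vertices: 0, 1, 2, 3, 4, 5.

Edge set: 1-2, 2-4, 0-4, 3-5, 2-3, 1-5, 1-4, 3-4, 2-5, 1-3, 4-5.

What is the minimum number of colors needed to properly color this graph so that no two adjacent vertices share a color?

1, 2, 3, 4, 5 form a clique, so at least 5 colors are needed.
5 colors suffice: color red → {4}; color blue → {0, 5}; color green → {2}; color yellow → {1}; color purple → {3}. No two adjacent vertices share a color.

5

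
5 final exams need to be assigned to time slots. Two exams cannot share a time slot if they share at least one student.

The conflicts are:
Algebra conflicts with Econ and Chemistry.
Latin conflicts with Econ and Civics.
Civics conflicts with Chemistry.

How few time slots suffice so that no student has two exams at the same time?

3

The cycle Econ-Algebra-Chemistry-Civics-Latin-Econ has odd length 5, so it cannot be 2-colored; at least 3 time slots are needed.
3 time slots suffice: Algebra=2, Latin=3, Econ=1, Civics=2, Chemistry=1. Each listed conflict is separated.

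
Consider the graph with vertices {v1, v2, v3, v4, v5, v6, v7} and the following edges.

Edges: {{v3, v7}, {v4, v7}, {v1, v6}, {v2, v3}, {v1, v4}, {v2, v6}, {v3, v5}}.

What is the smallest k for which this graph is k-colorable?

v2 and v6 are adjacent, so at least 2 colors are needed.
A valid assignment using 2 colors: v1=B, v2=B, v3=R, v4=R, v5=B, v6=R, v7=B. Every edge joins two different colors.

2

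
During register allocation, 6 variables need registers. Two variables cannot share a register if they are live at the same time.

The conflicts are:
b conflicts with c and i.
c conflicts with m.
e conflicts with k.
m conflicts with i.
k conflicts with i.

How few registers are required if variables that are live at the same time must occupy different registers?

b and c conflict, so at least 2 registers are needed.
2 registers suffice: register 1 → {c, e, i}; register 2 → {b, m, k}. Every pair that conflicts lands in different registers.

2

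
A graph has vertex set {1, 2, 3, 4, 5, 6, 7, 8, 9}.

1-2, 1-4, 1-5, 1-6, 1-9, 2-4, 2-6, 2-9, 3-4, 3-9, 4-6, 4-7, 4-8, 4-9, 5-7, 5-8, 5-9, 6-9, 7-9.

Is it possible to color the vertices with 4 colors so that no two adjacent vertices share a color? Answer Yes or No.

No

1, 2, 4, 6, 9 form a clique, so at least 5 colors are needed.
So 4 colors are not enough.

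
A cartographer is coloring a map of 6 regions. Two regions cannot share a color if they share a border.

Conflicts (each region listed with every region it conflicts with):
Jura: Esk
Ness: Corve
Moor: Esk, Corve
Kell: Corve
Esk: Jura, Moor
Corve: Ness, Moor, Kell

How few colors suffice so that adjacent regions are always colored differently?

Jura and Esk conflict, so at least 2 colors are needed.
A valid assignment using 2 colors: Jura=2, Ness=2, Moor=2, Kell=2, Esk=1, Corve=1. No two conflicting regions share a color.

2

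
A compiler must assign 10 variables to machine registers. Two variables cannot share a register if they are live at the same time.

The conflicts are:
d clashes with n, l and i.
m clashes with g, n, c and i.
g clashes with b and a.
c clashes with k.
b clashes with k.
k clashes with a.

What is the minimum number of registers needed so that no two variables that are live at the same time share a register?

The cycle a-g-m-c-k-a has odd length 5, so it cannot be 2-colored; at least 3 registers are needed.
A valid assignment using 3 registers: d=1, m=1, g=2, n=2, l=2, c=2, b=3, i=2, k=1, a=3. Every pair that conflicts lands in different registers.

3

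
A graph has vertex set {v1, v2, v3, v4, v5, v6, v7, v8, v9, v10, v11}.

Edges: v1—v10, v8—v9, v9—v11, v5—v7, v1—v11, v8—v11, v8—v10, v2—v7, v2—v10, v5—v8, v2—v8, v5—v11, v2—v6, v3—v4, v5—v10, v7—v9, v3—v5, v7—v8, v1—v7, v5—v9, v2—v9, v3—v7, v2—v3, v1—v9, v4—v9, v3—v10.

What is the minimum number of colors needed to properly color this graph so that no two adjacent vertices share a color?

v2, v7, v8, v9 form a clique, so at least 4 colors are needed.
4 colors suffice: color 1 → {v6, v9, v10}; color 2 → {v4, v7, v11}; color 3 → {v1, v3, v8}; color 4 → {v2, v5}. Each edge has distinct colors on its endpoints.

4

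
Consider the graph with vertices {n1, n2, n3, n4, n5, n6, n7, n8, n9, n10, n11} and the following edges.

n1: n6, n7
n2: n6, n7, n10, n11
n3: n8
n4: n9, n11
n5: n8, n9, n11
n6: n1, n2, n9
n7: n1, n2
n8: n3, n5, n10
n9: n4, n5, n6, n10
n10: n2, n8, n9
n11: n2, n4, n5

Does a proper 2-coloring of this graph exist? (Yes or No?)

No

The cycle n5-n11-n2-n10-n8-n5 has odd length 5, so it cannot be 2-colored; at least 3 colors are needed.
So 2 colors are not enough.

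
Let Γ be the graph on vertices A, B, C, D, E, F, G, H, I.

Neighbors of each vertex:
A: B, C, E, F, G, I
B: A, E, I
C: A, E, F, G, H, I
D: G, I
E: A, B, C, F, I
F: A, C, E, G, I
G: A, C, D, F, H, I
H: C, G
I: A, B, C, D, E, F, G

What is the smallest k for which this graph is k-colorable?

5

A, C, E, F, I are pairwise adjacent (a clique of size 5), so at least 5 colors are needed.
5 colors suffice: A=3, B=2, C=2, D=2, E=4, F=5, G=4, H=1, I=1. Every edge joins two different colors.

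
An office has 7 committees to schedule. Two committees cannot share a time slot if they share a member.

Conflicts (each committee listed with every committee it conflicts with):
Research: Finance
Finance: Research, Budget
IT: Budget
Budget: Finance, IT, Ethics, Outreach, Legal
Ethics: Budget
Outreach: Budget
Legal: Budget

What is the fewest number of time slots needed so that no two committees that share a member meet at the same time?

IT and Budget conflict, so at least 2 time slots are needed.
2 time slots suffice: time slot 1 → {Research, Budget}; time slot 2 → {Finance, IT, Ethics, Outreach, Legal}. No two conflicting committees share a time slot.

2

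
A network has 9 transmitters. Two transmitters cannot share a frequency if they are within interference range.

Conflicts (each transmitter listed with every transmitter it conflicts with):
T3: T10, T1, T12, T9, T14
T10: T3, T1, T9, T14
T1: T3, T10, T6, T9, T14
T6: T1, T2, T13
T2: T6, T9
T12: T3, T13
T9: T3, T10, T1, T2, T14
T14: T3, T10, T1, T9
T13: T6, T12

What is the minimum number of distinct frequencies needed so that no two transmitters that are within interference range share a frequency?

T3, T10, T1, T9, T14 pairwise conflict, so at least 5 frequencies are needed.
5 frequencies suffice: frequency 1 → {T3, T6}; frequency 2 → {T1, T2, T12}; frequency 3 → {T9, T13}; frequency 4 → {T14}; frequency 5 → {T10}. No two conflicting transmitters share a frequency.

5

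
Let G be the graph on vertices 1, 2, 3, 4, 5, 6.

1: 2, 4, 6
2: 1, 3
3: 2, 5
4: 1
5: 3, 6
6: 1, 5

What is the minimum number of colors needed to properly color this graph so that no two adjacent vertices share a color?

The cycle 3-5-6-1-2-3 has odd length 5, so it cannot be 2-colored; at least 3 colors are needed.
3 colors suffice: 1=red, 2=green, 3=blue, 4=blue, 5=red, 6=blue. No two adjacent vertices share a color.

3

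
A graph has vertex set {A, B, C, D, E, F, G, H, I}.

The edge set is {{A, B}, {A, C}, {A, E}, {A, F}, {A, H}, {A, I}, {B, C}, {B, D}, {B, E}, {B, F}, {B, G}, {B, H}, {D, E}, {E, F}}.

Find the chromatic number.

4

A, B, E, F are pairwise adjacent (a clique of size 4), so at least 4 colors are needed.
4 colors suffice: color 1 → {B, I}; color 2 → {A, D, G}; color 3 → {C, E, H}; color 4 → {F}. Every edge joins two different colors.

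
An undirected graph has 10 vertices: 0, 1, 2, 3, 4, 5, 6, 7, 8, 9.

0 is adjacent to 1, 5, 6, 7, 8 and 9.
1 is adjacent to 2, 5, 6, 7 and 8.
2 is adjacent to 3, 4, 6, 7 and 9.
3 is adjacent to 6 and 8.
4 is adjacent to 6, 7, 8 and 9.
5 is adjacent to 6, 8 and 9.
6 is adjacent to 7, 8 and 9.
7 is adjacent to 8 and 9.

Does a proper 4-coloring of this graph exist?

No

0, 1, 6, 7, 8 are mutually adjacent (a clique of size 5), so at least 5 colors are needed.
So 4 colors are not enough.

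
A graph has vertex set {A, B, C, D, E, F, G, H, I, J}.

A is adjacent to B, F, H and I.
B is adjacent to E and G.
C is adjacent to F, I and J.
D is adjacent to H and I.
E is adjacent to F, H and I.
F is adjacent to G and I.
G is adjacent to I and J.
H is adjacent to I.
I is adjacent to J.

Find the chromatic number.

D, H, I form a triangle, so at least 3 colors are needed.
A valid assignment using 3 colors: A=3, B=1, C=3, D=3, E=3, F=2, G=3, H=2, I=1, J=2. Each edge has distinct colors on its endpoints.

3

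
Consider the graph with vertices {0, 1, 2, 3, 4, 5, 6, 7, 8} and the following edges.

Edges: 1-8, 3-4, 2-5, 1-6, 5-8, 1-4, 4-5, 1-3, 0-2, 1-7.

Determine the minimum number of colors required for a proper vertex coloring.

1, 3, 4 form a triangle, so at least 3 colors are needed.
One proper 3-coloring: 0=red, 1=red, 2=blue, 3=green, 4=blue, 5=red, 6=blue, 7=blue, 8=blue. Each edge has distinct colors on its endpoints.

3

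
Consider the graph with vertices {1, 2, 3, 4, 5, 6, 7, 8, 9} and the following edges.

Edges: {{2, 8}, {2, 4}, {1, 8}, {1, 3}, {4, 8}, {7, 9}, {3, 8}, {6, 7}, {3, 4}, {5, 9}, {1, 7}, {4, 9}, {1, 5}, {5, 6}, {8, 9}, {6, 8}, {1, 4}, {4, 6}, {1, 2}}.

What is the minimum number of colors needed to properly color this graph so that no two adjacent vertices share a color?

1, 2, 4, 8 are mutually adjacent (a clique of size 4), so at least 4 colors are needed.
4 colors suffice: color a → {4, 5, 7}; color b → {8}; color c → {1, 6, 9}; color d → {2, 3}. Each edge has distinct colors on its endpoints.

4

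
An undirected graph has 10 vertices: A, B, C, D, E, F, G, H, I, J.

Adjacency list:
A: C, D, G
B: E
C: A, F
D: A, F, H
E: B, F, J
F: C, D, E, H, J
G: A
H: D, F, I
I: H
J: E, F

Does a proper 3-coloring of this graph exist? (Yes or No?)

Yes

The chromatic number is 3. E, F, J are pairwise adjacent, so at least 3 colors are needed.
3 colors suffice: color red → {A, B, F, I}; color blue → {C, D, E, G}; color green → {H, J}.
That is already a proper 3-coloring.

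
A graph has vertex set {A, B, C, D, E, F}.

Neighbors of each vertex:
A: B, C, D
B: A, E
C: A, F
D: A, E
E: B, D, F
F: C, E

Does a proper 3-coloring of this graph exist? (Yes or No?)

Yes

The chromatic number is 3. The cycle F-E-B-A-C-F has odd length 5, so it cannot be 2-colored; at least 3 colors are needed.
A valid assignment using 3 colors: A=red, B=blue, C=green, D=blue, E=red, F=blue.
That is already a proper 3-coloring.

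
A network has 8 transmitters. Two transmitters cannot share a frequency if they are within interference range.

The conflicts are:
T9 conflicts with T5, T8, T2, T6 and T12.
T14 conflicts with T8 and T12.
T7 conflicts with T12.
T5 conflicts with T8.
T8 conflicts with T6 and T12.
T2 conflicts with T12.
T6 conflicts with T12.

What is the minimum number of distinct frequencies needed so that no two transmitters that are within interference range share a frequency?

4

T9, T8, T6, T12 are mutually in conflict, so at least 4 frequencies are needed.
Using 4 frequencies: T9=3, T14=3, T7=2, T5=1, T8=2, T2=2, T6=4, T12=1. Each listed conflict is separated.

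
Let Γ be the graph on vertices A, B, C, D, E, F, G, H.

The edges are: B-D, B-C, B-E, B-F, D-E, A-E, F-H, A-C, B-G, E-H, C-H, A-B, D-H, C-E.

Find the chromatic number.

A, B, C, E are mutually adjacent (a clique of size 4), so at least 4 colors are needed.
One proper 4-coloring: A=4, B=1, C=3, D=3, E=2, F=2, G=2, H=1. Each edge has distinct colors on its endpoints.

4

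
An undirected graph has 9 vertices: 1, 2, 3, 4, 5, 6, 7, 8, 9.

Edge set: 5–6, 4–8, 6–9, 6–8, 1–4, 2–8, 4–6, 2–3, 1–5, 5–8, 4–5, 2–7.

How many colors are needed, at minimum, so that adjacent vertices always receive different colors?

4, 5, 6, 8 form a clique, so at least 4 colors are needed.
4 colors suffice: color red → {1, 2, 6}; color blue → {3, 5, 7, 9}; color green → {4}; color yellow → {8}. Each edge has distinct colors on its endpoints.

4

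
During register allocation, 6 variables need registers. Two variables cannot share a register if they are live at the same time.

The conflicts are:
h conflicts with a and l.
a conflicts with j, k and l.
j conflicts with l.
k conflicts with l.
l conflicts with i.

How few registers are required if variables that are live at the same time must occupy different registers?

3

a, k, l are mutually in conflict, so at least 3 registers are needed.
3 registers suffice: register 1 → {l}; register 2 → {a, i}; register 3 → {h, j, k}. Every pair that conflicts lands in different registers.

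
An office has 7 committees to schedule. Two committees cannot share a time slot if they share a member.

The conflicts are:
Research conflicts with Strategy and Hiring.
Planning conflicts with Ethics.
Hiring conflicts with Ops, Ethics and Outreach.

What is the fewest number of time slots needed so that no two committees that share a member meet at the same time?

2

Research and Hiring conflict, so at least 2 time slots are needed.
2 time slots suffice: time slot 1 → {Strategy, Planning, Hiring}; time slot 2 → {Research, Ops, Ethics, Outreach}. Each listed conflict is separated.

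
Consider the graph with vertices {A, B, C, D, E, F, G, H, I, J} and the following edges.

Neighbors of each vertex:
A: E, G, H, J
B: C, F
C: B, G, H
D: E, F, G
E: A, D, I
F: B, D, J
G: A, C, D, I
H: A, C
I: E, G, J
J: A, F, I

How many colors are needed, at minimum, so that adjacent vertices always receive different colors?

The cycle J-I-G-D-F-J has odd length 5, so it cannot be 2-colored; at least 3 colors are needed.
3 colors suffice: A=2, B=3, C=2, D=2, E=1, F=1, G=1, H=1, I=2, J=3. Every edge joins two different colors.

3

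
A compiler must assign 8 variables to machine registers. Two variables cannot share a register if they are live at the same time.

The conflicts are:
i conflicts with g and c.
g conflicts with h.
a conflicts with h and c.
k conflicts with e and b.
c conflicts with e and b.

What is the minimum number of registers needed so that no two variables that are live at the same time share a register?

The cycle h-a-c-i-g-h has odd length 5, so it cannot be 2-colored; at least 3 registers are needed.
3 registers suffice: register 1 → {g, k, c}; register 2 → {i, a, e, b}; register 3 → {h}. No two conflicting variables share a register.

3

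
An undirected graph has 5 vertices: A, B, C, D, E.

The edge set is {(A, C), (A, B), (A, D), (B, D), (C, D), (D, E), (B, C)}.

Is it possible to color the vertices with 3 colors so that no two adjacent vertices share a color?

No

A, B, C, D are mutually adjacent (a clique of size 4), so at least 4 colors are needed.
So 3 colors are not enough.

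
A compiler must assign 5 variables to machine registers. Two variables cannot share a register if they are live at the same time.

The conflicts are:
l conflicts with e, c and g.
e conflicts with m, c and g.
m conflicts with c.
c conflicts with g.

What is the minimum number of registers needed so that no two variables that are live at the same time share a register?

l, e, c, g are mutually in conflict, so at least 4 registers are needed.
A valid assignment using 4 registers: l=4, e=1, m=3, c=2, g=3. Each listed conflict is separated.

4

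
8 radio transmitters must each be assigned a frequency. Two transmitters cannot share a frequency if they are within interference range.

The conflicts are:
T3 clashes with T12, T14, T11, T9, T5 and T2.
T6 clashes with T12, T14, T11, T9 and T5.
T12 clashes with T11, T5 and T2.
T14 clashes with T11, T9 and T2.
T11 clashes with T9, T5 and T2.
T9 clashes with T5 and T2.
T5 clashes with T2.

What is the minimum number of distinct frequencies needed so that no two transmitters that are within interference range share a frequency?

5

T3, T12, T11, T5, T2 pairwise conflict, so at least 5 frequencies are needed.
5 frequencies suffice: T3=5, T6=2, T12=4, T14=3, T11=1, T9=4, T5=3, T2=2. Every pair that conflicts lands in different frequencies.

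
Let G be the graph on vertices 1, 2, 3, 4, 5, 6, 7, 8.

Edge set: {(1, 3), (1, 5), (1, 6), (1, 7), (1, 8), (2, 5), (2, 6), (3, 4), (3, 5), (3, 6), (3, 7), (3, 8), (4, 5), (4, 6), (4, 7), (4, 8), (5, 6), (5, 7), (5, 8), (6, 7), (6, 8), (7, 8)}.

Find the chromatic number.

1, 3, 5, 6, 7, 8 form a clique, so at least 6 colors are needed.
6 colors suffice: 1=orange, 2=green, 3=green, 4=orange, 5=blue, 6=red, 7=yellow, 8=purple. No two adjacent vertices share a color.

6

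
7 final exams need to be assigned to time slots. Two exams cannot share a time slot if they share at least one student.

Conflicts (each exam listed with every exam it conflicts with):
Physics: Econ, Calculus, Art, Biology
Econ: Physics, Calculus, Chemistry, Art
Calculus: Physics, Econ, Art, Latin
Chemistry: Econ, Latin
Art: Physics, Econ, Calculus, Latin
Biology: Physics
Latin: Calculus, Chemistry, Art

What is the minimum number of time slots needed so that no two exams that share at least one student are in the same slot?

4

Physics, Econ, Calculus, Art are mutually in conflict, so at least 4 time slots are needed.
4 time slots suffice: time slot 1 → {Econ, Biology, Latin}; time slot 2 → {Chemistry, Art}; time slot 3 → {Physics}; time slot 4 → {Calculus}. No two conflicting exams share a time slot.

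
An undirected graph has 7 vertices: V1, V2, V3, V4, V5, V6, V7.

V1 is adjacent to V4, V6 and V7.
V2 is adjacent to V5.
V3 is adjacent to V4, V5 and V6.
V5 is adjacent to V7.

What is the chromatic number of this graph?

The cycle V5-V3-V4-V1-V7-V5 has odd length 5, so it cannot be 2-colored; at least 3 colors are needed.
3 colors suffice: color 1 → {V1, V5}; color 2 → {V2, V3, V7}; color 3 → {V4, V6}. Each edge has distinct colors on its endpoints.

3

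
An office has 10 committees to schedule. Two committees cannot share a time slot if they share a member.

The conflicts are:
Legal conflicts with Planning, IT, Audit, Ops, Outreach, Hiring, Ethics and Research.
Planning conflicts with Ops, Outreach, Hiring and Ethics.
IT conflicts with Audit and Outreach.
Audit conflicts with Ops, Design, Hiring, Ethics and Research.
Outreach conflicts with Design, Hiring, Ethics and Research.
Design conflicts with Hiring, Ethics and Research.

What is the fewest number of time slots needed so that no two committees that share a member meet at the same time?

Legal, Planning, Outreach, Hiring are mutually in conflict, so at least 4 time slots are needed.
Using 4 time slots: Legal=1, Planning=3, IT=3, Audit=2, Ops=4, Outreach=2, Design=1, Hiring=4, Ethics=4, Research=3. Every pair that conflicts lands in different time slots.

4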